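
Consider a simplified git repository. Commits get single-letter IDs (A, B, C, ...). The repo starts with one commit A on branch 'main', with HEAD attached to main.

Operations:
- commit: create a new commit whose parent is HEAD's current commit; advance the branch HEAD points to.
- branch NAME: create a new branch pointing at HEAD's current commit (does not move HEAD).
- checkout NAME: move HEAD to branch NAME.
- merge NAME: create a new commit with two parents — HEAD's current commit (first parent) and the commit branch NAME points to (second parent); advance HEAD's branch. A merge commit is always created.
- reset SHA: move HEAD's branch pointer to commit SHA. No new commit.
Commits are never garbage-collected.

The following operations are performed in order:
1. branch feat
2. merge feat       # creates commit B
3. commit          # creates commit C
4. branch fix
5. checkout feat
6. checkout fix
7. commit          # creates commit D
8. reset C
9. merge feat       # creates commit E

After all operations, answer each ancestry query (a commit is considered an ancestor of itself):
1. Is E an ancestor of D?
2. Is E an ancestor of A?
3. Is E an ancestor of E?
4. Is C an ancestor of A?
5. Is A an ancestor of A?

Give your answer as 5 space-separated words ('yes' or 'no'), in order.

After op 1 (branch): HEAD=main@A [feat=A main=A]
After op 2 (merge): HEAD=main@B [feat=A main=B]
After op 3 (commit): HEAD=main@C [feat=A main=C]
After op 4 (branch): HEAD=main@C [feat=A fix=C main=C]
After op 5 (checkout): HEAD=feat@A [feat=A fix=C main=C]
After op 6 (checkout): HEAD=fix@C [feat=A fix=C main=C]
After op 7 (commit): HEAD=fix@D [feat=A fix=D main=C]
After op 8 (reset): HEAD=fix@C [feat=A fix=C main=C]
After op 9 (merge): HEAD=fix@E [feat=A fix=E main=C]
ancestors(D) = {A,B,C,D}; E in? no
ancestors(A) = {A}; E in? no
ancestors(E) = {A,B,C,E}; E in? yes
ancestors(A) = {A}; C in? no
ancestors(A) = {A}; A in? yes

Answer: no no yes no yes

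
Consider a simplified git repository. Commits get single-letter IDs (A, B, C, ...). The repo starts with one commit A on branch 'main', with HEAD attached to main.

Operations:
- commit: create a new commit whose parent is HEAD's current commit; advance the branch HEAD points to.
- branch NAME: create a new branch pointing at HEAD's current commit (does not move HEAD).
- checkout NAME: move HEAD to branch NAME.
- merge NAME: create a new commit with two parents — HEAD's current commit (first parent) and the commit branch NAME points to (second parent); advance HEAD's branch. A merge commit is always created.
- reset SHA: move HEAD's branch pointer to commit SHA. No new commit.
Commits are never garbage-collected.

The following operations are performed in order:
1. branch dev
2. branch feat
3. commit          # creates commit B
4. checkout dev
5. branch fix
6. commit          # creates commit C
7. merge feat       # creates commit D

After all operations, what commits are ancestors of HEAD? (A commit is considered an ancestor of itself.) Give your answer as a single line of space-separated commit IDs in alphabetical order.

Answer: A C D

Derivation:
After op 1 (branch): HEAD=main@A [dev=A main=A]
After op 2 (branch): HEAD=main@A [dev=A feat=A main=A]
After op 3 (commit): HEAD=main@B [dev=A feat=A main=B]
After op 4 (checkout): HEAD=dev@A [dev=A feat=A main=B]
After op 5 (branch): HEAD=dev@A [dev=A feat=A fix=A main=B]
After op 6 (commit): HEAD=dev@C [dev=C feat=A fix=A main=B]
After op 7 (merge): HEAD=dev@D [dev=D feat=A fix=A main=B]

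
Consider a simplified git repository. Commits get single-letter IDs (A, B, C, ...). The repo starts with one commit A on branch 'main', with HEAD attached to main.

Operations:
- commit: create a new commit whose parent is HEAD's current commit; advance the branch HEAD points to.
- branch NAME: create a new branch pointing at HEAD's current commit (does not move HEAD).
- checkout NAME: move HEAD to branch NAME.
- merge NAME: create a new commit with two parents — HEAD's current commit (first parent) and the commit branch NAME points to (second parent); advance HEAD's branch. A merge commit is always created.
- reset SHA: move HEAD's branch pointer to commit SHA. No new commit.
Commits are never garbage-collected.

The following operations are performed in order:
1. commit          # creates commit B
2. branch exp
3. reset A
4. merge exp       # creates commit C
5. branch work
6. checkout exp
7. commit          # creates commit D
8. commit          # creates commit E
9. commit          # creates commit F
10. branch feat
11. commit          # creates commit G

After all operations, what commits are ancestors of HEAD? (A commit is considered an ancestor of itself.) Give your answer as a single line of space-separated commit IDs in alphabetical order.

After op 1 (commit): HEAD=main@B [main=B]
After op 2 (branch): HEAD=main@B [exp=B main=B]
After op 3 (reset): HEAD=main@A [exp=B main=A]
After op 4 (merge): HEAD=main@C [exp=B main=C]
After op 5 (branch): HEAD=main@C [exp=B main=C work=C]
After op 6 (checkout): HEAD=exp@B [exp=B main=C work=C]
After op 7 (commit): HEAD=exp@D [exp=D main=C work=C]
After op 8 (commit): HEAD=exp@E [exp=E main=C work=C]
After op 9 (commit): HEAD=exp@F [exp=F main=C work=C]
After op 10 (branch): HEAD=exp@F [exp=F feat=F main=C work=C]
After op 11 (commit): HEAD=exp@G [exp=G feat=F main=C work=C]

Answer: A B D E F G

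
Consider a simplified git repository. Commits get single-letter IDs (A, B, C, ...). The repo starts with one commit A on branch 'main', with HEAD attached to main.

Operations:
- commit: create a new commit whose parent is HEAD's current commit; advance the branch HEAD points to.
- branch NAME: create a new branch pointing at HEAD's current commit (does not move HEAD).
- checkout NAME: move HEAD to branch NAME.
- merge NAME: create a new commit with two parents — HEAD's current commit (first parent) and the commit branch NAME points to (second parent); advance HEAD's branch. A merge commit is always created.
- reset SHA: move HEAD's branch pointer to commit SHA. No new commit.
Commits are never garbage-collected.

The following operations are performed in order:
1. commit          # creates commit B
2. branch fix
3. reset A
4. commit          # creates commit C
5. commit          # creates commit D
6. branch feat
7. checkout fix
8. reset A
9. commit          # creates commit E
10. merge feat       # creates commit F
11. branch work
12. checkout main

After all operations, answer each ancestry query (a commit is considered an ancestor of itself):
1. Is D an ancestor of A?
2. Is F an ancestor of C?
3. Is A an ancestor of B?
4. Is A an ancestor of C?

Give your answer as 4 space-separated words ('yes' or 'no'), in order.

Answer: no no yes yes

Derivation:
After op 1 (commit): HEAD=main@B [main=B]
After op 2 (branch): HEAD=main@B [fix=B main=B]
After op 3 (reset): HEAD=main@A [fix=B main=A]
After op 4 (commit): HEAD=main@C [fix=B main=C]
After op 5 (commit): HEAD=main@D [fix=B main=D]
After op 6 (branch): HEAD=main@D [feat=D fix=B main=D]
After op 7 (checkout): HEAD=fix@B [feat=D fix=B main=D]
After op 8 (reset): HEAD=fix@A [feat=D fix=A main=D]
After op 9 (commit): HEAD=fix@E [feat=D fix=E main=D]
After op 10 (merge): HEAD=fix@F [feat=D fix=F main=D]
After op 11 (branch): HEAD=fix@F [feat=D fix=F main=D work=F]
After op 12 (checkout): HEAD=main@D [feat=D fix=F main=D work=F]
ancestors(A) = {A}; D in? no
ancestors(C) = {A,C}; F in? no
ancestors(B) = {A,B}; A in? yes
ancestors(C) = {A,C}; A in? yes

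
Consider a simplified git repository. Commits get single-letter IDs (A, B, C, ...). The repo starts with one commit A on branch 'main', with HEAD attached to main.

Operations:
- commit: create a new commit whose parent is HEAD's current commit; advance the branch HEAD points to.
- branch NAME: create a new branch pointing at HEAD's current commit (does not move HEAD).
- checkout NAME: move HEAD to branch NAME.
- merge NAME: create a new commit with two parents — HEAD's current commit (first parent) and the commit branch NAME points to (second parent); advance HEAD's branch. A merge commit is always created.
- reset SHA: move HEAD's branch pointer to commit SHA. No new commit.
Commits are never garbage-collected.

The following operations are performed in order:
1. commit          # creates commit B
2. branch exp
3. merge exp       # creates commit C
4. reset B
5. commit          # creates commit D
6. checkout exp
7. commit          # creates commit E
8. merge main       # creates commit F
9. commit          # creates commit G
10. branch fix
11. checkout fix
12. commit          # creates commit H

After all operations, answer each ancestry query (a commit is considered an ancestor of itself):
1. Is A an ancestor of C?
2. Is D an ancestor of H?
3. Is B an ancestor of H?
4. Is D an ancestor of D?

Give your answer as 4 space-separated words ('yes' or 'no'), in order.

After op 1 (commit): HEAD=main@B [main=B]
After op 2 (branch): HEAD=main@B [exp=B main=B]
After op 3 (merge): HEAD=main@C [exp=B main=C]
After op 4 (reset): HEAD=main@B [exp=B main=B]
After op 5 (commit): HEAD=main@D [exp=B main=D]
After op 6 (checkout): HEAD=exp@B [exp=B main=D]
After op 7 (commit): HEAD=exp@E [exp=E main=D]
After op 8 (merge): HEAD=exp@F [exp=F main=D]
After op 9 (commit): HEAD=exp@G [exp=G main=D]
After op 10 (branch): HEAD=exp@G [exp=G fix=G main=D]
After op 11 (checkout): HEAD=fix@G [exp=G fix=G main=D]
After op 12 (commit): HEAD=fix@H [exp=G fix=H main=D]
ancestors(C) = {A,B,C}; A in? yes
ancestors(H) = {A,B,D,E,F,G,H}; D in? yes
ancestors(H) = {A,B,D,E,F,G,H}; B in? yes
ancestors(D) = {A,B,D}; D in? yes

Answer: yes yes yes yes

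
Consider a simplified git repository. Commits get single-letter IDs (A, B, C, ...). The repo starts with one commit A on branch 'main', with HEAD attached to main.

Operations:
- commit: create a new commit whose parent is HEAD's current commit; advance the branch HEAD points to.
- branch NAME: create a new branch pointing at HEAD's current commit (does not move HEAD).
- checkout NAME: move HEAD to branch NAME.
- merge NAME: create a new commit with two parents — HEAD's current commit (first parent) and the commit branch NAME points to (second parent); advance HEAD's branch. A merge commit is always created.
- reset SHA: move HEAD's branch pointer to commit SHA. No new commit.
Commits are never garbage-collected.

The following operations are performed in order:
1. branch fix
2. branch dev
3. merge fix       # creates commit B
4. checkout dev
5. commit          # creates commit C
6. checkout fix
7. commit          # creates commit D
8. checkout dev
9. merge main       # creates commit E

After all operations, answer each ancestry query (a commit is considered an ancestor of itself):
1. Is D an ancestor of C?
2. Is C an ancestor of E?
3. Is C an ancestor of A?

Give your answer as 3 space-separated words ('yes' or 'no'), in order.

After op 1 (branch): HEAD=main@A [fix=A main=A]
After op 2 (branch): HEAD=main@A [dev=A fix=A main=A]
After op 3 (merge): HEAD=main@B [dev=A fix=A main=B]
After op 4 (checkout): HEAD=dev@A [dev=A fix=A main=B]
After op 5 (commit): HEAD=dev@C [dev=C fix=A main=B]
After op 6 (checkout): HEAD=fix@A [dev=C fix=A main=B]
After op 7 (commit): HEAD=fix@D [dev=C fix=D main=B]
After op 8 (checkout): HEAD=dev@C [dev=C fix=D main=B]
After op 9 (merge): HEAD=dev@E [dev=E fix=D main=B]
ancestors(C) = {A,C}; D in? no
ancestors(E) = {A,B,C,E}; C in? yes
ancestors(A) = {A}; C in? no

Answer: no yes no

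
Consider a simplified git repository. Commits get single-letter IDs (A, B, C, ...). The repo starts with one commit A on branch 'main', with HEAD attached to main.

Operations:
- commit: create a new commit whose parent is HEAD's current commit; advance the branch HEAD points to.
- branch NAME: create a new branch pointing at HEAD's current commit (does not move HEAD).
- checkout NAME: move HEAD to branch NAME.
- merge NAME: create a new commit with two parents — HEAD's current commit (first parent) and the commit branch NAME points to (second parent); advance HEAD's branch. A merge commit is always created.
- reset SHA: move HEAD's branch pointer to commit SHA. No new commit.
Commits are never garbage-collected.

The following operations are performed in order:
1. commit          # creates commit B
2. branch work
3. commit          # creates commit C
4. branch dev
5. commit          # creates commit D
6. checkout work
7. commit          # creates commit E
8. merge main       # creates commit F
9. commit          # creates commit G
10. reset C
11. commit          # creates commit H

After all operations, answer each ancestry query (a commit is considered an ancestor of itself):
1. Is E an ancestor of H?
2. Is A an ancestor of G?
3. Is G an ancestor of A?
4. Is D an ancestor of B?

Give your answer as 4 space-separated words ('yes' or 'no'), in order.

Answer: no yes no no

Derivation:
After op 1 (commit): HEAD=main@B [main=B]
After op 2 (branch): HEAD=main@B [main=B work=B]
After op 3 (commit): HEAD=main@C [main=C work=B]
After op 4 (branch): HEAD=main@C [dev=C main=C work=B]
After op 5 (commit): HEAD=main@D [dev=C main=D work=B]
After op 6 (checkout): HEAD=work@B [dev=C main=D work=B]
After op 7 (commit): HEAD=work@E [dev=C main=D work=E]
After op 8 (merge): HEAD=work@F [dev=C main=D work=F]
After op 9 (commit): HEAD=work@G [dev=C main=D work=G]
After op 10 (reset): HEAD=work@C [dev=C main=D work=C]
After op 11 (commit): HEAD=work@H [dev=C main=D work=H]
ancestors(H) = {A,B,C,H}; E in? no
ancestors(G) = {A,B,C,D,E,F,G}; A in? yes
ancestors(A) = {A}; G in? no
ancestors(B) = {A,B}; D in? no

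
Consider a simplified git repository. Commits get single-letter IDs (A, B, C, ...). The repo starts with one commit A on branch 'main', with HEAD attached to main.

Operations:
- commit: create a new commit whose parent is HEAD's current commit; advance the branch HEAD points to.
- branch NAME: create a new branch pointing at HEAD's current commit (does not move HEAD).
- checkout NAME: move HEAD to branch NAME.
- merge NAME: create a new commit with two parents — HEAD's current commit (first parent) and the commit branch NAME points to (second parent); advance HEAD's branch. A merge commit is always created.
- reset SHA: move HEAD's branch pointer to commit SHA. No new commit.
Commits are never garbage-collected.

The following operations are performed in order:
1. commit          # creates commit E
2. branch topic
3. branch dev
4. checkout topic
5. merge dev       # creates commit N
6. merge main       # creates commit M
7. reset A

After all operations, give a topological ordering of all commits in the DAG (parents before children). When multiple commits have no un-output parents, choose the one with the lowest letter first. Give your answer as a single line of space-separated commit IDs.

After op 1 (commit): HEAD=main@E [main=E]
After op 2 (branch): HEAD=main@E [main=E topic=E]
After op 3 (branch): HEAD=main@E [dev=E main=E topic=E]
After op 4 (checkout): HEAD=topic@E [dev=E main=E topic=E]
After op 5 (merge): HEAD=topic@N [dev=E main=E topic=N]
After op 6 (merge): HEAD=topic@M [dev=E main=E topic=M]
After op 7 (reset): HEAD=topic@A [dev=E main=E topic=A]
commit A: parents=[]
commit E: parents=['A']
commit M: parents=['N', 'E']
commit N: parents=['E', 'E']

Answer: A E N M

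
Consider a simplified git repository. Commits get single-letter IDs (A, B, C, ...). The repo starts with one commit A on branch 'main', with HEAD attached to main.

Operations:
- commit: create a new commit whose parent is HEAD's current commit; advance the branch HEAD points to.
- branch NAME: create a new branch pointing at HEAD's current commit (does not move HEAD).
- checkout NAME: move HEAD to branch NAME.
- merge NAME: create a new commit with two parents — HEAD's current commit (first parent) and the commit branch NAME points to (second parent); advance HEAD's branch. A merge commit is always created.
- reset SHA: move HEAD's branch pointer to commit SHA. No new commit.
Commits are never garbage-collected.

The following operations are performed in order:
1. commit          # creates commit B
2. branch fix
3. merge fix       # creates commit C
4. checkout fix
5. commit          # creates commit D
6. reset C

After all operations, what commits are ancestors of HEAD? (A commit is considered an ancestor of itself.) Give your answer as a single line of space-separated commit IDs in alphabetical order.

Answer: A B C

Derivation:
After op 1 (commit): HEAD=main@B [main=B]
After op 2 (branch): HEAD=main@B [fix=B main=B]
After op 3 (merge): HEAD=main@C [fix=B main=C]
After op 4 (checkout): HEAD=fix@B [fix=B main=C]
After op 5 (commit): HEAD=fix@D [fix=D main=C]
After op 6 (reset): HEAD=fix@C [fix=C main=C]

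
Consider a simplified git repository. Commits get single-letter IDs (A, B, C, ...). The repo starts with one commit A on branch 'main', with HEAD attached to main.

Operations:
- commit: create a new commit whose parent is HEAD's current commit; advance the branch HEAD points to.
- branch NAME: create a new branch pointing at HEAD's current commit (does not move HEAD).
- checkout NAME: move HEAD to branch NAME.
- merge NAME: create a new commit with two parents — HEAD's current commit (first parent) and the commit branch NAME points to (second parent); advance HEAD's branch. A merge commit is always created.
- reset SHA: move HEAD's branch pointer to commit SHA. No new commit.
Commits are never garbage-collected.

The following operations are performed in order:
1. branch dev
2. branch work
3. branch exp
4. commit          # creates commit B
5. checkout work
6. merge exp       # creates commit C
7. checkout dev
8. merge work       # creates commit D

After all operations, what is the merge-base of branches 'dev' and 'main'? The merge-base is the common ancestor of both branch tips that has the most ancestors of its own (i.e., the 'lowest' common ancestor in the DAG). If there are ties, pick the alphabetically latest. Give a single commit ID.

After op 1 (branch): HEAD=main@A [dev=A main=A]
After op 2 (branch): HEAD=main@A [dev=A main=A work=A]
After op 3 (branch): HEAD=main@A [dev=A exp=A main=A work=A]
After op 4 (commit): HEAD=main@B [dev=A exp=A main=B work=A]
After op 5 (checkout): HEAD=work@A [dev=A exp=A main=B work=A]
After op 6 (merge): HEAD=work@C [dev=A exp=A main=B work=C]
After op 7 (checkout): HEAD=dev@A [dev=A exp=A main=B work=C]
After op 8 (merge): HEAD=dev@D [dev=D exp=A main=B work=C]
ancestors(dev=D): ['A', 'C', 'D']
ancestors(main=B): ['A', 'B']
common: ['A']

Answer: A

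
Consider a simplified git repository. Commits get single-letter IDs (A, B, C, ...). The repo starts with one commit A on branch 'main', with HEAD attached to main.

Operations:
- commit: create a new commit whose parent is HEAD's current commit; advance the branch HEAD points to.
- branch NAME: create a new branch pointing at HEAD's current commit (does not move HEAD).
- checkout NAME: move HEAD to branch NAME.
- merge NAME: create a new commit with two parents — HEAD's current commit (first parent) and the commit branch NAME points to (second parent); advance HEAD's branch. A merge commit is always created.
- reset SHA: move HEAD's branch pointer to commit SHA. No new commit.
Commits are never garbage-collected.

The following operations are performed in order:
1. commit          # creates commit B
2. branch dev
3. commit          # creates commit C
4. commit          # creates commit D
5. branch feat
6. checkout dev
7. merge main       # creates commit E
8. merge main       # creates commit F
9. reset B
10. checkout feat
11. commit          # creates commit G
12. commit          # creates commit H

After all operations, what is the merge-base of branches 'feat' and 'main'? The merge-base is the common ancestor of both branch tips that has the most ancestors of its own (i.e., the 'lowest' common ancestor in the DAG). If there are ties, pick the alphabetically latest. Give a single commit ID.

Answer: D

Derivation:
After op 1 (commit): HEAD=main@B [main=B]
After op 2 (branch): HEAD=main@B [dev=B main=B]
After op 3 (commit): HEAD=main@C [dev=B main=C]
After op 4 (commit): HEAD=main@D [dev=B main=D]
After op 5 (branch): HEAD=main@D [dev=B feat=D main=D]
After op 6 (checkout): HEAD=dev@B [dev=B feat=D main=D]
After op 7 (merge): HEAD=dev@E [dev=E feat=D main=D]
After op 8 (merge): HEAD=dev@F [dev=F feat=D main=D]
After op 9 (reset): HEAD=dev@B [dev=B feat=D main=D]
After op 10 (checkout): HEAD=feat@D [dev=B feat=D main=D]
After op 11 (commit): HEAD=feat@G [dev=B feat=G main=D]
After op 12 (commit): HEAD=feat@H [dev=B feat=H main=D]
ancestors(feat=H): ['A', 'B', 'C', 'D', 'G', 'H']
ancestors(main=D): ['A', 'B', 'C', 'D']
common: ['A', 'B', 'C', 'D']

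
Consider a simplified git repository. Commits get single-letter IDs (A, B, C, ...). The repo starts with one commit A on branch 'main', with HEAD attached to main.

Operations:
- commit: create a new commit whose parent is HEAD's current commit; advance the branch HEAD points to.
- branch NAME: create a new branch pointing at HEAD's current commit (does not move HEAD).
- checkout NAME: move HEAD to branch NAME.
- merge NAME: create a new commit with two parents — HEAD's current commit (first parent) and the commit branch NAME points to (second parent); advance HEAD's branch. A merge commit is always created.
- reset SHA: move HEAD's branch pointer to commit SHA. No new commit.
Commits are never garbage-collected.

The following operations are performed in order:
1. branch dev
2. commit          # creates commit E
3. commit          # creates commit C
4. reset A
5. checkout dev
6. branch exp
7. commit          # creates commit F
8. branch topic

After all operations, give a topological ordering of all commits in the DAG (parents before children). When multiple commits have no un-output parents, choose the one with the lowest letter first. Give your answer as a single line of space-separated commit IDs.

Answer: A E C F

Derivation:
After op 1 (branch): HEAD=main@A [dev=A main=A]
After op 2 (commit): HEAD=main@E [dev=A main=E]
After op 3 (commit): HEAD=main@C [dev=A main=C]
After op 4 (reset): HEAD=main@A [dev=A main=A]
After op 5 (checkout): HEAD=dev@A [dev=A main=A]
After op 6 (branch): HEAD=dev@A [dev=A exp=A main=A]
After op 7 (commit): HEAD=dev@F [dev=F exp=A main=A]
After op 8 (branch): HEAD=dev@F [dev=F exp=A main=A topic=F]
commit A: parents=[]
commit C: parents=['E']
commit E: parents=['A']
commit F: parents=['A']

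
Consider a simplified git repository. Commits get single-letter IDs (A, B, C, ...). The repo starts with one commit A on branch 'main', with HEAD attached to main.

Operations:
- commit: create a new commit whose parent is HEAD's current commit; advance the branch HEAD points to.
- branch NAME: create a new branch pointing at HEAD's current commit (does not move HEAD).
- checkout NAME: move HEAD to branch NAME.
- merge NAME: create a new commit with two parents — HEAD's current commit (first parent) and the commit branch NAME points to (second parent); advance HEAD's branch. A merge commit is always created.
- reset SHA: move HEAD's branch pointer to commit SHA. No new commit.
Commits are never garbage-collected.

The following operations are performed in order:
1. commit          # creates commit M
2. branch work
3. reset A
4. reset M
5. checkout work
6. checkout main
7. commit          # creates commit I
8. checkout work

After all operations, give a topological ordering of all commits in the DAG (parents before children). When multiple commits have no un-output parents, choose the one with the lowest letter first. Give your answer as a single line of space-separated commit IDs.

After op 1 (commit): HEAD=main@M [main=M]
After op 2 (branch): HEAD=main@M [main=M work=M]
After op 3 (reset): HEAD=main@A [main=A work=M]
After op 4 (reset): HEAD=main@M [main=M work=M]
After op 5 (checkout): HEAD=work@M [main=M work=M]
After op 6 (checkout): HEAD=main@M [main=M work=M]
After op 7 (commit): HEAD=main@I [main=I work=M]
After op 8 (checkout): HEAD=work@M [main=I work=M]
commit A: parents=[]
commit I: parents=['M']
commit M: parents=['A']

Answer: A M I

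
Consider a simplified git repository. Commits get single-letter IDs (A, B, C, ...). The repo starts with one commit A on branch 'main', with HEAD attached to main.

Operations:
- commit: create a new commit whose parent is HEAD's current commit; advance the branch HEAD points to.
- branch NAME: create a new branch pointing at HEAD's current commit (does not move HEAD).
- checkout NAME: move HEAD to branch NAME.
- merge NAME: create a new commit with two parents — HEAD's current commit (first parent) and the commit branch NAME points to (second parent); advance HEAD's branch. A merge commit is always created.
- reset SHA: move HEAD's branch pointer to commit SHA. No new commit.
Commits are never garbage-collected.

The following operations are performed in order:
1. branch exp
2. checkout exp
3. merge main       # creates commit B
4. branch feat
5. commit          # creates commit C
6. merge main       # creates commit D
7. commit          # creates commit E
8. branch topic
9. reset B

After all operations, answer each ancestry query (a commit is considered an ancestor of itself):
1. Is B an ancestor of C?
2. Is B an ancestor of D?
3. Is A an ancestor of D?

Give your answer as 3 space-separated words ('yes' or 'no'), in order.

After op 1 (branch): HEAD=main@A [exp=A main=A]
After op 2 (checkout): HEAD=exp@A [exp=A main=A]
After op 3 (merge): HEAD=exp@B [exp=B main=A]
After op 4 (branch): HEAD=exp@B [exp=B feat=B main=A]
After op 5 (commit): HEAD=exp@C [exp=C feat=B main=A]
After op 6 (merge): HEAD=exp@D [exp=D feat=B main=A]
After op 7 (commit): HEAD=exp@E [exp=E feat=B main=A]
After op 8 (branch): HEAD=exp@E [exp=E feat=B main=A topic=E]
After op 9 (reset): HEAD=exp@B [exp=B feat=B main=A topic=E]
ancestors(C) = {A,B,C}; B in? yes
ancestors(D) = {A,B,C,D}; B in? yes
ancestors(D) = {A,B,C,D}; A in? yes

Answer: yes yes yes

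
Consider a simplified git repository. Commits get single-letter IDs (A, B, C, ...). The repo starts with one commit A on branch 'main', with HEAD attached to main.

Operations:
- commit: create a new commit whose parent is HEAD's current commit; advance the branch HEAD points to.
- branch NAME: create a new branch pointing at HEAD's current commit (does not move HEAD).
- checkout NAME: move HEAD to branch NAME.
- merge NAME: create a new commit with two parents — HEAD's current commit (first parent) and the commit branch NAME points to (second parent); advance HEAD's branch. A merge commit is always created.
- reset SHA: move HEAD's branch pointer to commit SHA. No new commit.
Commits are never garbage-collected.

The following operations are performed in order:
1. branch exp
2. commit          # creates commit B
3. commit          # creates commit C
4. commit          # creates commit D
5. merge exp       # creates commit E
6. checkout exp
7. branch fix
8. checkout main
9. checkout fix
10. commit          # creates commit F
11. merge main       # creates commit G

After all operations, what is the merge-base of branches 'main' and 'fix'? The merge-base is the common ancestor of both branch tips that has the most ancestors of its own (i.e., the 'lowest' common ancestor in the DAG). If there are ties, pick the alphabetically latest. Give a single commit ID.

After op 1 (branch): HEAD=main@A [exp=A main=A]
After op 2 (commit): HEAD=main@B [exp=A main=B]
After op 3 (commit): HEAD=main@C [exp=A main=C]
After op 4 (commit): HEAD=main@D [exp=A main=D]
After op 5 (merge): HEAD=main@E [exp=A main=E]
After op 6 (checkout): HEAD=exp@A [exp=A main=E]
After op 7 (branch): HEAD=exp@A [exp=A fix=A main=E]
After op 8 (checkout): HEAD=main@E [exp=A fix=A main=E]
After op 9 (checkout): HEAD=fix@A [exp=A fix=A main=E]
After op 10 (commit): HEAD=fix@F [exp=A fix=F main=E]
After op 11 (merge): HEAD=fix@G [exp=A fix=G main=E]
ancestors(main=E): ['A', 'B', 'C', 'D', 'E']
ancestors(fix=G): ['A', 'B', 'C', 'D', 'E', 'F', 'G']
common: ['A', 'B', 'C', 'D', 'E']

Answer: E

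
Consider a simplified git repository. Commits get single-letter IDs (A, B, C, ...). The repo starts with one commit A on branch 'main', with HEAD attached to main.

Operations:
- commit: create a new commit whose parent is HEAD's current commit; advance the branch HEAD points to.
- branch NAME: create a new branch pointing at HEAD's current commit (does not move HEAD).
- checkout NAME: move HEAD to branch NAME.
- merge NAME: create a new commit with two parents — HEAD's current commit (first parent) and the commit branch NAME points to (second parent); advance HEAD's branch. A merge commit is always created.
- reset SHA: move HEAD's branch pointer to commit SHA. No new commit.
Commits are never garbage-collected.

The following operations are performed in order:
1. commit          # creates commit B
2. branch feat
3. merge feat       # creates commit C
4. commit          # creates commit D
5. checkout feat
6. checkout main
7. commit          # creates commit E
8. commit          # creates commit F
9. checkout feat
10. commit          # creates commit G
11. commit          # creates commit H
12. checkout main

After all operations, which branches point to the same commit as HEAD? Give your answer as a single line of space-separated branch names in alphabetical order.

Answer: main

Derivation:
After op 1 (commit): HEAD=main@B [main=B]
After op 2 (branch): HEAD=main@B [feat=B main=B]
After op 3 (merge): HEAD=main@C [feat=B main=C]
After op 4 (commit): HEAD=main@D [feat=B main=D]
After op 5 (checkout): HEAD=feat@B [feat=B main=D]
After op 6 (checkout): HEAD=main@D [feat=B main=D]
After op 7 (commit): HEAD=main@E [feat=B main=E]
After op 8 (commit): HEAD=main@F [feat=B main=F]
After op 9 (checkout): HEAD=feat@B [feat=B main=F]
After op 10 (commit): HEAD=feat@G [feat=G main=F]
After op 11 (commit): HEAD=feat@H [feat=H main=F]
After op 12 (checkout): HEAD=main@F [feat=H main=F]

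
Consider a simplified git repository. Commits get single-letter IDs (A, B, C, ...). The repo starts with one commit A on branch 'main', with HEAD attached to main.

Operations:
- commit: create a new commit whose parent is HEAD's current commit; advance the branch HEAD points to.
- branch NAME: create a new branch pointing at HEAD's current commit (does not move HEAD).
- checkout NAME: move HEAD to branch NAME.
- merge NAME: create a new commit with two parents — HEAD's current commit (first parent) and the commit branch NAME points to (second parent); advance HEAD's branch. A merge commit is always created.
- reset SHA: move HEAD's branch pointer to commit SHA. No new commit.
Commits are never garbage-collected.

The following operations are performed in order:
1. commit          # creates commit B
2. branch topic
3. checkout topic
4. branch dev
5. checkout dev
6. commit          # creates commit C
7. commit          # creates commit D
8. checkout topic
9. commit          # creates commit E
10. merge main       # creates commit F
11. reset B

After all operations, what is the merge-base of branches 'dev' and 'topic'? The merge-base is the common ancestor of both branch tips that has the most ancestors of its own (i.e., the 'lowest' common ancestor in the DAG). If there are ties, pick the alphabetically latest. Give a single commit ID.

Answer: B

Derivation:
After op 1 (commit): HEAD=main@B [main=B]
After op 2 (branch): HEAD=main@B [main=B topic=B]
After op 3 (checkout): HEAD=topic@B [main=B topic=B]
After op 4 (branch): HEAD=topic@B [dev=B main=B topic=B]
After op 5 (checkout): HEAD=dev@B [dev=B main=B topic=B]
After op 6 (commit): HEAD=dev@C [dev=C main=B topic=B]
After op 7 (commit): HEAD=dev@D [dev=D main=B topic=B]
After op 8 (checkout): HEAD=topic@B [dev=D main=B topic=B]
After op 9 (commit): HEAD=topic@E [dev=D main=B topic=E]
After op 10 (merge): HEAD=topic@F [dev=D main=B topic=F]
After op 11 (reset): HEAD=topic@B [dev=D main=B topic=B]
ancestors(dev=D): ['A', 'B', 'C', 'D']
ancestors(topic=B): ['A', 'B']
common: ['A', 'B']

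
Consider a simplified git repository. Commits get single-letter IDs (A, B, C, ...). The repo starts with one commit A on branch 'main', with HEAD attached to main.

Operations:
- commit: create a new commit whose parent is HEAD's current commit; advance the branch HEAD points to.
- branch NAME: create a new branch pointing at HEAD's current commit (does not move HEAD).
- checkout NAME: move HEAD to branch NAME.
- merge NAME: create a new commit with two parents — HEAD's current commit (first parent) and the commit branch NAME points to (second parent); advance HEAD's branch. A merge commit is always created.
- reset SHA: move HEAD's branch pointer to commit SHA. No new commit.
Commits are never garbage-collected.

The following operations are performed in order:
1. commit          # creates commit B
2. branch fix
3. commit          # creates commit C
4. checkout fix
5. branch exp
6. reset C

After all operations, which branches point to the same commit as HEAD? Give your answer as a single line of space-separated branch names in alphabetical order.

After op 1 (commit): HEAD=main@B [main=B]
After op 2 (branch): HEAD=main@B [fix=B main=B]
After op 3 (commit): HEAD=main@C [fix=B main=C]
After op 4 (checkout): HEAD=fix@B [fix=B main=C]
After op 5 (branch): HEAD=fix@B [exp=B fix=B main=C]
After op 6 (reset): HEAD=fix@C [exp=B fix=C main=C]

Answer: fix main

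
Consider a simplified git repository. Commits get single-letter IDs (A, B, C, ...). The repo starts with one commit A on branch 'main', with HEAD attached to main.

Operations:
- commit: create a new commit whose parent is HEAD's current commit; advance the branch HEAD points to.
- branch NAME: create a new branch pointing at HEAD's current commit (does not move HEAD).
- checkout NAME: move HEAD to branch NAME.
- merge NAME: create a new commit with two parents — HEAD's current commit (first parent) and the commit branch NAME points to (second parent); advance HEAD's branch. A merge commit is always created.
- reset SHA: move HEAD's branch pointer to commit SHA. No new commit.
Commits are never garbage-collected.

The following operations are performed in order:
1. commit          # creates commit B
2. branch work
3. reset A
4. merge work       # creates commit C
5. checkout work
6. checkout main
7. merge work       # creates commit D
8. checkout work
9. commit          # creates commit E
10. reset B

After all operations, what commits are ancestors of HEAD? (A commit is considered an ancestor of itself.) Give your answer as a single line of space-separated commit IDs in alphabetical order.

After op 1 (commit): HEAD=main@B [main=B]
After op 2 (branch): HEAD=main@B [main=B work=B]
After op 3 (reset): HEAD=main@A [main=A work=B]
After op 4 (merge): HEAD=main@C [main=C work=B]
After op 5 (checkout): HEAD=work@B [main=C work=B]
After op 6 (checkout): HEAD=main@C [main=C work=B]
After op 7 (merge): HEAD=main@D [main=D work=B]
After op 8 (checkout): HEAD=work@B [main=D work=B]
After op 9 (commit): HEAD=work@E [main=D work=E]
After op 10 (reset): HEAD=work@B [main=D work=B]

Answer: A B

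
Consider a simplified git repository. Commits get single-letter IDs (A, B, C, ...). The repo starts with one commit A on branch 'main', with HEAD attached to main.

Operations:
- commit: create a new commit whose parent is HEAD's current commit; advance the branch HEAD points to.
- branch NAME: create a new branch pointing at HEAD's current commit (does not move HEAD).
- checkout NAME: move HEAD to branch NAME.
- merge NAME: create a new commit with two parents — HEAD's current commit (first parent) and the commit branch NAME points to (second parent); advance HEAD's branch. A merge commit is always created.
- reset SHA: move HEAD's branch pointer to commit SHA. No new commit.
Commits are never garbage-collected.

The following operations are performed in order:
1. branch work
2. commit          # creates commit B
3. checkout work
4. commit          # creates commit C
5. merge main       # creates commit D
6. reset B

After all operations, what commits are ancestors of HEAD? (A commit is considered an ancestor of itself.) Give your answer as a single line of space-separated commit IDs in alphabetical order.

Answer: A B

Derivation:
After op 1 (branch): HEAD=main@A [main=A work=A]
After op 2 (commit): HEAD=main@B [main=B work=A]
After op 3 (checkout): HEAD=work@A [main=B work=A]
After op 4 (commit): HEAD=work@C [main=B work=C]
After op 5 (merge): HEAD=work@D [main=B work=D]
After op 6 (reset): HEAD=work@B [main=B work=B]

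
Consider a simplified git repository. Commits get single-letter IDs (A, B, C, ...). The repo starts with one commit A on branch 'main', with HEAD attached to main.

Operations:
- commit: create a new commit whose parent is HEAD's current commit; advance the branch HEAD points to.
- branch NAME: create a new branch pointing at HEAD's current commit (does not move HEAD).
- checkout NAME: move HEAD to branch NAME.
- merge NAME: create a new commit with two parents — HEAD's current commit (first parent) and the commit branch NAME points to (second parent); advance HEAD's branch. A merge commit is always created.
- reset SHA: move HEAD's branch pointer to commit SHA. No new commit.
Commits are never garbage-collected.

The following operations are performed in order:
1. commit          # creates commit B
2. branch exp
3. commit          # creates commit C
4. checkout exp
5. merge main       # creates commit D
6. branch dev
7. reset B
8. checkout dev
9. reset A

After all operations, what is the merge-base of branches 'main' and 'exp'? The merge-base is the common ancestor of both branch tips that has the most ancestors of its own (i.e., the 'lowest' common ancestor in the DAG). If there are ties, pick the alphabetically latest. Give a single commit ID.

Answer: B

Derivation:
After op 1 (commit): HEAD=main@B [main=B]
After op 2 (branch): HEAD=main@B [exp=B main=B]
After op 3 (commit): HEAD=main@C [exp=B main=C]
After op 4 (checkout): HEAD=exp@B [exp=B main=C]
After op 5 (merge): HEAD=exp@D [exp=D main=C]
After op 6 (branch): HEAD=exp@D [dev=D exp=D main=C]
After op 7 (reset): HEAD=exp@B [dev=D exp=B main=C]
After op 8 (checkout): HEAD=dev@D [dev=D exp=B main=C]
After op 9 (reset): HEAD=dev@A [dev=A exp=B main=C]
ancestors(main=C): ['A', 'B', 'C']
ancestors(exp=B): ['A', 'B']
common: ['A', 'B']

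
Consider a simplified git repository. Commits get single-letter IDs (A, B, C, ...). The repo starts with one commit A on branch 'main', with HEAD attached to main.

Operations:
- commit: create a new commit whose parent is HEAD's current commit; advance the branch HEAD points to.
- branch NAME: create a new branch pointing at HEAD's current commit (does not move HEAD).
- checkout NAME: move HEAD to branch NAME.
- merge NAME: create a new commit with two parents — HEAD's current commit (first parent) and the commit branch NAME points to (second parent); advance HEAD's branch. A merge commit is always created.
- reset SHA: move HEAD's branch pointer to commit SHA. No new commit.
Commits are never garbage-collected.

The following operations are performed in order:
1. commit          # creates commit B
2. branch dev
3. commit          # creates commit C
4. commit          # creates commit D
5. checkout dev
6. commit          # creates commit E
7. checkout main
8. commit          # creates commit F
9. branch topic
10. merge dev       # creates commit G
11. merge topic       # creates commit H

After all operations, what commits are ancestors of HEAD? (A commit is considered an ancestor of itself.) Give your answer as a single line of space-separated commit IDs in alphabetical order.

Answer: A B C D E F G H

Derivation:
After op 1 (commit): HEAD=main@B [main=B]
After op 2 (branch): HEAD=main@B [dev=B main=B]
After op 3 (commit): HEAD=main@C [dev=B main=C]
After op 4 (commit): HEAD=main@D [dev=B main=D]
After op 5 (checkout): HEAD=dev@B [dev=B main=D]
After op 6 (commit): HEAD=dev@E [dev=E main=D]
After op 7 (checkout): HEAD=main@D [dev=E main=D]
After op 8 (commit): HEAD=main@F [dev=E main=F]
After op 9 (branch): HEAD=main@F [dev=E main=F topic=F]
After op 10 (merge): HEAD=main@G [dev=E main=G topic=F]
After op 11 (merge): HEAD=main@H [dev=E main=H topic=F]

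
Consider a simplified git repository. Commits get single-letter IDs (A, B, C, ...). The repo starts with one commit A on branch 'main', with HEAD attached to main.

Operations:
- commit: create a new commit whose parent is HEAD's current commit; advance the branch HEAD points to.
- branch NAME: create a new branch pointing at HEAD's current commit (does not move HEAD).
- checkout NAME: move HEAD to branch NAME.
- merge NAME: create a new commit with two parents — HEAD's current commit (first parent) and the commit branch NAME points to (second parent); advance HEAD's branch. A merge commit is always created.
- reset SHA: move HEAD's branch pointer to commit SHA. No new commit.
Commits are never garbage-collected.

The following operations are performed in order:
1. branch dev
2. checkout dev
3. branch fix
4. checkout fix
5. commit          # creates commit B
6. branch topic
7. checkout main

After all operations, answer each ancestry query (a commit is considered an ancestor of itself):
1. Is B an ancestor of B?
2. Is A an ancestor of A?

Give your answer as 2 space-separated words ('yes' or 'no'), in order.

Answer: yes yes

Derivation:
After op 1 (branch): HEAD=main@A [dev=A main=A]
After op 2 (checkout): HEAD=dev@A [dev=A main=A]
After op 3 (branch): HEAD=dev@A [dev=A fix=A main=A]
After op 4 (checkout): HEAD=fix@A [dev=A fix=A main=A]
After op 5 (commit): HEAD=fix@B [dev=A fix=B main=A]
After op 6 (branch): HEAD=fix@B [dev=A fix=B main=A topic=B]
After op 7 (checkout): HEAD=main@A [dev=A fix=B main=A topic=B]
ancestors(B) = {A,B}; B in? yes
ancestors(A) = {A}; A in? yes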